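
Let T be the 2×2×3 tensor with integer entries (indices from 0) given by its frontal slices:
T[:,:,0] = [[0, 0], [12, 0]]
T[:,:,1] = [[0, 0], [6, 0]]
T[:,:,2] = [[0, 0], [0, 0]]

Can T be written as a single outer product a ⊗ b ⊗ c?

Yes

If T = a ⊗ b ⊗ c then every fibre of T is a multiple of the corresponding factor, so read the factors off the fibres through the nonzero entry T[1,0,0] = 12.
The mode-1 fibre T[:,0,0] = [0, 12] gives a = [0, 1] (primitive direction); the mode-2 fibre T[1,:,0] = [12, 0] gives b = [1, 0]; then c[k] = T[1,0,k] / (a[1]·b[0]) = [12, 6, 0] / 1 = [12, 6, 0].
Expanding [0, 1] ⊗ [1, 0] ⊗ [12, 6, 0] reproduces all 12 entries of T, so T = [0, 1] ⊗ [1, 0] ⊗ [12, 6, 0] and rank(T) ≤ 1.
Equivalently every frontal slice T[:,:,k] is c[k] times the rank-1 matrix [0, 1] ⊗ [1, 0]. So T has rank 1 (it is nonzero).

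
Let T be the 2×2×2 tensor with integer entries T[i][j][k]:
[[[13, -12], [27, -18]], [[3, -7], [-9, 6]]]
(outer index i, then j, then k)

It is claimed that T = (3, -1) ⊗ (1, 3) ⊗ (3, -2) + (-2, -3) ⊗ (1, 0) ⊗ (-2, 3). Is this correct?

Reconstruct entrywise from the claimed factors. For example, T[0,1,1] = -18 and Σₗ aₗ[0]bₗ[1]cₗ[1] = (3)·(3)·(-2) + (-2)·(0)·(3) = -18; checking all 8 entries, every one matches. The claim holds.

Yes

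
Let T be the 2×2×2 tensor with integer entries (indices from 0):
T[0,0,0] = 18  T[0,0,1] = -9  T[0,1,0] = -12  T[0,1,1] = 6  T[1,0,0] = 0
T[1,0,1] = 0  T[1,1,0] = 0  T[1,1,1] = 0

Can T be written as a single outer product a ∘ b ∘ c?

Yes

If T = a ∘ b ∘ c then every fibre of T is a multiple of the corresponding factor, so read the factors off the fibres through the nonzero entry T[0,0,0] = 18.
The mode-1 fibre T[:,0,0] = [18, 0] gives a = [1, 0] (primitive direction); the mode-2 fibre T[0,:,0] = [18, -12] gives b = [3, -2]; then c[k] = T[0,0,k] / (a[0]·b[0]) = [18, -9] / 3 = [6, -3].
Expanding [1, 0] ∘ [3, -2] ∘ [6, -3] reproduces all 8 entries of T, so T = [1, 0] ∘ [3, -2] ∘ [6, -3] and rank(T) ≤ 1.
Equivalently every frontal slice T[:,:,k] is c[k] times the rank-1 matrix [1, 0] ∘ [3, -2]. So T has rank 1 (it is nonzero).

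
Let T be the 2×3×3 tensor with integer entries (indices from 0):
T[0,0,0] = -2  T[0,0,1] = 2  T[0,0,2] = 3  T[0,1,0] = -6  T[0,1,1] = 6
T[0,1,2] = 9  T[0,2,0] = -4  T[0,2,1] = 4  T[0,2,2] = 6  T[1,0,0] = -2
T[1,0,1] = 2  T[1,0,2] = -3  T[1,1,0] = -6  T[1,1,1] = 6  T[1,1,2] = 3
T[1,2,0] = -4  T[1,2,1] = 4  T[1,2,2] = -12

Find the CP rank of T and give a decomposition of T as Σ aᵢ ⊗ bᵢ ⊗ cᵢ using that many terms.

Lower bound: the mode-3 unfolding of T (rows indexed by k, columns by (i,j) = (0,0), (0,1), (0,2), (1,0), (1,1), (1,2)) is [[-2, -6, -4, -2, -6, -4], [2, 6, 4, 2, 6, 4], [3, 9, 6, -3, 3, -12]].
There the 2×2 minor on rows k ∈ {0, 2}, columns (i,j) ∈ {(0,0), (1,0)} is det [[-2, -2], [3, -3]] = 12 ≠ 0, so this unfolding has rank ≥ 2; CP rank is at least every unfolding rank, so rank(T) ≥ 2. (This is only a lower bound: in general the CP rank may exceed every unfolding rank, so we still need to exhibit 2 rank-1 terms summing to T.)
Upper bound — finding two terms. Write S_k = T[:,:,k] for the frontal slices: S₀ = [[-2, -6, -4], [-2, -6, -4]], S₁ = [[2, 6, 4], [2, 6, 4]], S₂ = [[3, 9, 6], [-3, 3, -12]].
If T = a₁ ⊗ b₁ ⊗ c₁ + a₂ ⊗ b₂ ⊗ c₂ then each S_k = c₁[k]·a₁b₁ᵀ + c₂[k]·a₂b₂ᵀ. S₀ and S₂ are linearly independent, so a₁b₁ᵀ and a₂b₂ᵀ must span the same plane of matrices: they are the rank-1 matrices of the form x·S₀ + y·S₂.
The 2×2 minor of x·S₀ + y·S₂ on rows {0,1}, columns {0,1} is −24·xy + 36·y² = (-12)·(2·x − 3·y)(y), vanishing at (x:y) = (3:2) and (1:0).
M₁ = 3·S₀ + 2·S₂ = [[0, 0, 0], [-12, -12, -36]] = (-12)·[0, 1][1, 1, 3]ᵀ and M₂ = S₀ = [[-2, -6, -4], [-2, -6, -4]] = (-2)·[1, 1][1, 3, 2]ᵀ, so take a₁ = [0, 1], b₁ = [1, 1, 3], a₂ = [1, 1], b₂ = [1, 3, 2].
Each slice is an integer combination of E₁ = a₁b₁ᵀ and E₂ = a₂b₂ᵀ: S₀ = −2·E₂, S₁ = 2·E₂, S₂ = −6·E₁ + 3·E₂; reading off coefficients, c₁ = [0, 0, -6] and c₂ = [-2, 2, 3].
Hence T = [0, 1] ⊗ [1, 1, 3] ⊗ [0, 0, -6] + [1, 1] ⊗ [1, 3, 2] ⊗ [-2, 2, 3], so rank(T) ≤ 2.
These bounds meet, so rank(T) = 2.

rank(T) = 2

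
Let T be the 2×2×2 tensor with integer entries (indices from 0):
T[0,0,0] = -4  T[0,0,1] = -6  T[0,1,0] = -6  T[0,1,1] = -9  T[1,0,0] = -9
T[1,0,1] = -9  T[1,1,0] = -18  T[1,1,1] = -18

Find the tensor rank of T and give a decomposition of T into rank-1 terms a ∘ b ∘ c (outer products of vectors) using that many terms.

rank(T) = 2

Lower bound: the mode-1 unfolding of T (rows indexed by i, columns by (j,k) = (0,0), (0,1), (1,0), (1,1)) is [[-4, -6, -6, -9], [-9, -9, -18, -18]].
There the 2×2 minor on rows i ∈ {0, 1}, columns (j,k) ∈ {(0,0), (0,1)} is det [[-4, -6], [-9, -9]] = -18 ≠ 0, so this unfolding has rank ≥ 2; CP rank is at least every unfolding rank, so rank(T) ≥ 2. (Flattening ranks never certify an upper bound on CP rank; for that we must actually write T with 2 rank-1 terms.)
Upper bound — finding two terms. Write S_k = T[:,:,k] for the frontal slices: S₀ = [[-4, -6], [-9, -18]], S₁ = [[-6, -9], [-9, -18]].
If T = a₁ ∘ b₁ ∘ c₁ + a₂ ∘ b₂ ∘ c₂ then each S_k = c₁[k]·a₁b₁ᵀ + c₂[k]·a₂b₂ᵀ. S₀ and S₁ are linearly independent, so a₁b₁ᵀ and a₂b₂ᵀ must span the same plane of matrices: they are the rank-1 matrices of the form x·S₀ + y·S₁.
det(x·S₀ + y·S₁) is 18·x² + 45·xy + 27·y² = 9·(2·x + 3·y)(x + y), vanishing at (x:y) = (3:-2) and (1:-1).
M₁ = 3·S₀ − 2·S₁ = [[0, 0], [-9, -18]] = (-9)·(0, 1)(1, 2)ᵀ and M₂ = S₀ − S₁ = [[2, 3], [0, 0]] = (1, 0)(2, 3)ᵀ, so take a₁ = (0, 1), b₁ = (1, 2), a₂ = (1, 0), b₂ = (2, 3).
Each slice is an integer combination of E₁ = a₁b₁ᵀ and E₂ = a₂b₂ᵀ: S₀ = −9·E₁ − 2·E₂, S₁ = −9·E₁ − 3·E₂; reading off coefficients, c₁ = (-9, -9) and c₂ = (-2, -3).
Hence T = (0, 1) ∘ (1, 2) ∘ (-9, -9) + (1, 0) ∘ (2, 3) ∘ (-2, -3), so rank(T) ≤ 2.
These bounds meet, so rank(T) = 2.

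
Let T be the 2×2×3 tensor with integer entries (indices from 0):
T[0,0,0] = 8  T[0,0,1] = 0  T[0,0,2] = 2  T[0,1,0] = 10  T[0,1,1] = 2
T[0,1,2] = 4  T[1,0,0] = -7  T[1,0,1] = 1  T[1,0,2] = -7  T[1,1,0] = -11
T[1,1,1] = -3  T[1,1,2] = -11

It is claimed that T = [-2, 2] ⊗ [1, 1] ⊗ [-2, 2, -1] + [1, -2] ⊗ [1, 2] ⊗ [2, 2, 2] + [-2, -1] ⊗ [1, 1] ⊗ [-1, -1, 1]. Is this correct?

Yes

Reconstruct entrywise from the claimed factors. For example, T[1,0,0] = -7 and Σₗ aₗ[1]bₗ[0]cₗ[0] = (2)·(1)·(-2) + (-2)·(1)·(2) + (-1)·(1)·(-1) = -7; checking all 12 entries, every one matches. The claim holds.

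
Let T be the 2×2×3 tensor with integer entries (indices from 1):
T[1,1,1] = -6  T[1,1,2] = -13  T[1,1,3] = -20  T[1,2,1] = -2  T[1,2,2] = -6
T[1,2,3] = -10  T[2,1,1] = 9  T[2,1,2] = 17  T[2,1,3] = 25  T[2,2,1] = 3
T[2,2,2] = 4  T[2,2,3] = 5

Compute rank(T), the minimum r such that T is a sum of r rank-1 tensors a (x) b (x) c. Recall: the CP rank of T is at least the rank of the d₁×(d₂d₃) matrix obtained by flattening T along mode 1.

2

Lower bound: in the mode-1 unfolding of T (rows indexed by i, columns by (j,k)) the 2×2 minor on rows i ∈ {1, 2}, columns (j,k) ∈ {(1,1), (1,2)} is det [[-6, -13], [9, 17]] = 15 ≠ 0, so that unfolding has rank ≥ 2 and hence rank(T) ≥ 2 (CP rank is at least every unfolding rank, though it can be larger).
Upper bound: with S_k = T[:,:,k], the two rank-1 terms a₁b₁ᵀ, a₂b₂ᵀ are the rank-1 members of the pencil x·S₁ + y·S₂.
det(x·S₁ + y·S₂) is 25·xy + 50·y² = 25·(x + 2·y)(y), vanishing at (x:y) = (2:-1) and (1:0).
M₁ = 2·S₁ − S₂ = [[1, 2], [1, 2]] = (1, 1)(1, 2)ᵀ and M₂ = S₁ = [[-6, -2], [9, 3]] = −(2, -3)(3, 1)ᵀ, so take a₁ = (1, 1), b₁ = (1, 2), a₂ = (2, -3), b₂ = (3, 1).
Each slice is an integer combination of E₁ = a₁b₁ᵀ and E₂ = a₂b₂ᵀ: S₁ = −E₂, S₂ = −E₁ − 2·E₂, S₃ = −2·E₁ − 3·E₂; reading off coefficients, c₁ = (0, -1, -2) and c₂ = (-1, -2, -3).
Hence T = (1, 1) (x) (1, 2) (x) (0, -1, -2) + (2, -3) (x) (3, 1) (x) (-1, -2, -3), so rank(T) ≤ 2.
These bounds meet, so rank(T) = 2.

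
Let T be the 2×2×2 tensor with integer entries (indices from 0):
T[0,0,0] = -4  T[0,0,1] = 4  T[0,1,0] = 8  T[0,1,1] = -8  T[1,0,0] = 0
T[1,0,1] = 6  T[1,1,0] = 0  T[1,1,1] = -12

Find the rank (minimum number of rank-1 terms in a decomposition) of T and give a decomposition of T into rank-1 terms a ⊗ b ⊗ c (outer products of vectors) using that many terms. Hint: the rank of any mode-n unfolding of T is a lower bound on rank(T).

Lower bound: the mode-1 unfolding of T (rows indexed by i, columns by (j,k) = (0,0), (0,1), (1,0), (1,1)) is [[-4, 4, 8, -8], [0, 6, 0, -12]].
There the 2×2 minor on rows i ∈ {0, 1}, columns (j,k) ∈ {(0,0), (0,1)} is det [[-4, 4], [0, 6]] = -24 ≠ 0, so this unfolding has rank ≥ 2; CP rank is at least every unfolding rank, so rank(T) ≥ 2. (Flattening ranks never certify an upper bound on CP rank; for that we must actually write T with 2 rank-1 terms.)
Upper bound — finding two terms. Every mode-2 slice of T is a multiple of one matrix: T[:,j,:] = b[j]·M with b = [1, -2] and M = [[-4, 4], [0, 6]] (rows indexed by i, columns by k). So it suffices to write M as a sum of two rank-1 matrices.
Splitting M by its rows (i = 0, 1), M = [1, 0][-4, 4]ᵀ + [0, 1][0, 6]ᵀ.
Hence T = [1, 0] ⊗ [1, -2] ⊗ [-4, 4] + [0, 1] ⊗ [1, -2] ⊗ [0, 6], so rank(T) ≤ 2.
These bounds meet, so rank(T) = 2.
Check entry T[0,1,0] = 8: (1)·(-2)·(-4) + (0)·(-2)·(0) = 8.

rank(T) = 2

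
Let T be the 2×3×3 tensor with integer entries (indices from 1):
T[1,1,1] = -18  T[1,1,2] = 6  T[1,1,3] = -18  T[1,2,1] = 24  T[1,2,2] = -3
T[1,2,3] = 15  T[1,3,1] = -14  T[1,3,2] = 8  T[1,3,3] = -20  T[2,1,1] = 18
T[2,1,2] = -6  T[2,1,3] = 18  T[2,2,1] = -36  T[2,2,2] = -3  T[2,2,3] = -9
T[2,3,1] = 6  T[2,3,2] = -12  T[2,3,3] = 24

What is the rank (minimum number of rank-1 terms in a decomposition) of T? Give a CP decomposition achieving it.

Lower bound: the mode-1 unfolding of T (rows indexed by i, columns by (j,k) = (1,1), (1,2), (1,3), (2,1), (2,2), (2,3), (3,1), (3,2), (3,3)) is [[-18, 6, -18, 24, -3, 15, -14, 8, -20], [18, -6, 18, -36, -3, -9, 6, -12, 24]].
There the 2×2 minor on rows i ∈ {1, 2}, columns (j,k) ∈ {(1,1), (2,1)} is det [[-18, 24], [18, -36]] = 216 ≠ 0, so this unfolding has rank ≥ 2; CP rank is at least every unfolding rank, so rank(T) ≥ 2. (This is only a lower bound: in general the CP rank may exceed every unfolding rank, so we still need to exhibit 2 rank-1 terms summing to T.)
Upper bound — finding two terms. Write S_k = T[:,:,k] for the frontal slices: S₁ = [[-18, 24, -14], [18, -36, 6]], S₂ = [[6, -3, 8], [-6, -3, -12]], S₃ = [[-18, 15, -20], [18, -9, 24]].
If T = a₁ ⊗ b₁ ⊗ c₁ + a₂ ⊗ b₂ ⊗ c₂ then each S_k = c₁[k]·a₁b₁ᵀ + c₂[k]·a₂b₂ᵀ. S₁ and S₂ are linearly independent, so a₁b₁ᵀ and a₂b₂ᵀ must span the same plane of matrices: they are the rank-1 matrices of the form x·S₁ + y·S₂.
The 2×2 minor of x·S₁ + y·S₂ on rows {1,2}, columns {1,2} is 216·x² + 36·xy − 36·y² = 36·(3·x − y)(2·x + y), vanishing at (x:y) = (1:3) and (1:-2).
M₁ = S₁ + 3·S₂ = [[0, 15, 10], [0, -45, -30]] = 5·[1, -3][0, 3, 2]ᵀ and M₂ = S₁ − 2·S₂ = [[-30, 30, -30], [30, -30, 30]] = (-30)·[1, -1][1, -1, 1]ᵀ, so take a₁ = [1, -3], b₁ = [0, 3, 2], a₂ = [1, -1], b₂ = [1, -1, 1].
Each slice is an integer combination of E₁ = a₁b₁ᵀ and E₂ = a₂b₂ᵀ: S₁ = 2·E₁ − 18·E₂, S₂ = E₁ + 6·E₂, S₃ = −E₁ − 18·E₂; reading off coefficients, c₁ = [2, 1, -1] and c₂ = [-18, 6, -18].
Hence T = [1, -3] ⊗ [0, 3, 2] ⊗ [2, 1, -1] + [1, -1] ⊗ [1, -1, 1] ⊗ [-18, 6, -18], so rank(T) ≤ 2.
These bounds meet, so rank(T) = 2.
Check entry T[1,3,3] = -20: (1)·(2)·(-1) + (1)·(1)·(-18) = -20.

rank(T) = 2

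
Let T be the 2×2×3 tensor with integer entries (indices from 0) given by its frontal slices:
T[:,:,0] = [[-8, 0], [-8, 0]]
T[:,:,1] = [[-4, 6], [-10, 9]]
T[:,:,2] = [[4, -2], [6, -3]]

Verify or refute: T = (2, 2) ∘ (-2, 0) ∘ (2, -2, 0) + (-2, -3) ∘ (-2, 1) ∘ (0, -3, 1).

Reconstruct entrywise from the claimed factors. For example, T[1,1,2] = -3 and Σₗ aₗ[1]bₗ[1]cₗ[2] = (2)·(0)·(0) + (-3)·(1)·(1) = -3; checking all 12 entries, every one matches. The claim holds.

Yes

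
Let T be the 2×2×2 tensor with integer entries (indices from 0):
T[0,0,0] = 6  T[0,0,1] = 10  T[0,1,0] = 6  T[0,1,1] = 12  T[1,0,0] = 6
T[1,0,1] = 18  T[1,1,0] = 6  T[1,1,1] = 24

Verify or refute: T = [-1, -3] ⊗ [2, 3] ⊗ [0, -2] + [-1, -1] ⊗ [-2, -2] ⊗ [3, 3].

Reconstruct entrywise from the claimed factors. For example, T[1,0,1] = 18 and Σₗ aₗ[1]bₗ[0]cₗ[1] = (-3)·(2)·(-2) + (-1)·(-2)·(3) = 18; checking all 8 entries, every one matches. The claim holds.

Yes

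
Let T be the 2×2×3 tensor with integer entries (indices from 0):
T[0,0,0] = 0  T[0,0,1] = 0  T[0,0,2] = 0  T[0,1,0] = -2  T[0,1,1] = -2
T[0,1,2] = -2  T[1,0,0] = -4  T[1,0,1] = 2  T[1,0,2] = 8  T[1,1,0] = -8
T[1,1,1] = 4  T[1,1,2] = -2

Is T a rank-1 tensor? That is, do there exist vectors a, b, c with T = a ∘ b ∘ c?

No

The mode-3 unfolding of T (rows indexed by k, columns by (i,j) = (0,0), (0,1), (1,0), (1,1)) is [[0, -2, -4, -8], [0, -2, 2, 4], [0, -2, 8, -2]].
There the 3×3 minor on rows k ∈ {0, 1, 2}, columns (i,j) ∈ {(0,1), (1,0), (1,1)} is det [[-2, -4, -8], [-2, 2, 4], [-2, 8, -2]] = 216 ≠ 0, so this unfolding has rank ≥ 3; CP rank is at least every unfolding rank, so rank(T) ≥ 3.
In particular rank(T) ≥ 3 > 1, so T is not rank-1.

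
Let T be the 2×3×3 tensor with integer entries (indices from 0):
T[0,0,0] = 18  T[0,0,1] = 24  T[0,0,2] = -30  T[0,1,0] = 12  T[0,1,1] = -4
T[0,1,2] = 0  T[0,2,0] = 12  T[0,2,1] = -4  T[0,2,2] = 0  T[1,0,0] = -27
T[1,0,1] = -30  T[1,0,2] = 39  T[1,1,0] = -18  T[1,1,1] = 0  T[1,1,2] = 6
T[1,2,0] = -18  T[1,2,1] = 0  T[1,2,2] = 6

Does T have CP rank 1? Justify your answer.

No

The mode-2 unfolding of T (rows indexed by j, columns by (i,k) = (0,0), (0,1), (0,2), (1,0), (1,1), (1,2)) is [[18, 24, -30, -27, -30, 39], [12, -4, 0, -18, 0, 6], [12, -4, 0, -18, 0, 6]].
There the 2×2 minor on rows j ∈ {0, 1}, columns (i,k) ∈ {(0,0), (0,1)} is det [[18, 24], [12, -4]] = -360 ≠ 0, so this unfolding has rank ≥ 2; CP rank is at least every unfolding rank, so rank(T) ≥ 2.
In particular rank(T) ≥ 2 > 1, so T is not rank-1.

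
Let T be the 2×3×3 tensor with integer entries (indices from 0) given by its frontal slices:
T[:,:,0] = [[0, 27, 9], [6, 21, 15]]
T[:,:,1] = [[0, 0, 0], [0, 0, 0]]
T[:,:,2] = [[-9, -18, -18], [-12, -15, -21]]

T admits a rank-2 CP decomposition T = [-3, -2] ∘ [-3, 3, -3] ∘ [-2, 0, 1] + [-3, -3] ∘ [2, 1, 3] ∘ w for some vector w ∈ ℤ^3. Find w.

Subtract the known terms from T to get the rank-1 residual R = [-3, -3] ∘ [2, 1, 3] ∘ w, so R[i,j,k] = a[i]·b[j]·w[k]. Pick indices with nonzero a[0]·b[0] = (-3)·(2) = -6. Only the fibre through (0,0,·) is needed: R[0,0,:] = T[0,0,:] − Σₗ aₗ[0]bₗ[0]cₗ = [0, 0, -9] − (-3)·(-3)·[-2, 0, 1] = [18, 0, -18]. Then w[k] = R[0,0,k] / -6 for each k, giving w = [18, 0, -18] / -6 = [-3, 0, 3].

w = [-3, 0, 3]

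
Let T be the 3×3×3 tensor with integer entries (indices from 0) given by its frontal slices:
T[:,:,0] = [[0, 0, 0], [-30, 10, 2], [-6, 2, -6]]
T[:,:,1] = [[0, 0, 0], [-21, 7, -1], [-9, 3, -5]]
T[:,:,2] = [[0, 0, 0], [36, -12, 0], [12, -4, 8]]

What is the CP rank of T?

2

Lower bound: in the mode-3 unfolding of T (rows indexed by k, columns by (i,j)) the 2×2 minor on rows k ∈ {0, 1}, columns (i,j) ∈ {(1,0), (1,2)} is det [[-30, 2], [-21, -1]] = 72 ≠ 0, so that unfolding has rank ≥ 2 and hence rank(T) ≥ 2 (CP rank is at least every unfolding rank, though it can be larger).
Upper bound: with S_k = T[:,:,k], the two rank-1 terms a₁b₁ᵀ, a₂b₂ᵀ are the rank-1 members of the pencil x·S₀ + y·S₁.
The 2×2 minor of x·S₀ + y·S₁ on rows {1,2}, columns {0,2} is 192·x² + 288·xy + 96·y² = 96·(x + y)(2·x + y), vanishing at (x:y) = (1:-1) and (1:-2).
M₁ = S₀ − S₁ = [[0, 0, 0], [-9, 3, 3], [3, -1, -1]] = −[0, 3, -1][3, -1, -1]ᵀ and M₂ = S₀ − 2·S₁ = [[0, 0, 0], [12, -4, 4], [12, -4, 4]] = 4·[0, 1, 1][3, -1, 1]ᵀ, so take a₁ = [0, 3, -1], b₁ = [3, -1, -1], a₂ = [0, 1, 1], b₂ = [3, -1, 1].
Each slice is an integer combination of E₁ = a₁b₁ᵀ and E₂ = a₂b₂ᵀ: S₀ = −2·E₁ − 4·E₂, S₁ = −E₁ − 4·E₂, S₂ = 2·E₁ + 6·E₂; reading off coefficients, c₁ = [-2, -1, 2] and c₂ = [-4, -4, 6].
Hence T = [0, 3, -1] ⊗ [3, -1, -1] ⊗ [-2, -1, 2] + [0, 1, 1] ⊗ [3, -1, 1] ⊗ [-4, -4, 6], so rank(T) ≤ 2.
These bounds meet, so rank(T) = 2.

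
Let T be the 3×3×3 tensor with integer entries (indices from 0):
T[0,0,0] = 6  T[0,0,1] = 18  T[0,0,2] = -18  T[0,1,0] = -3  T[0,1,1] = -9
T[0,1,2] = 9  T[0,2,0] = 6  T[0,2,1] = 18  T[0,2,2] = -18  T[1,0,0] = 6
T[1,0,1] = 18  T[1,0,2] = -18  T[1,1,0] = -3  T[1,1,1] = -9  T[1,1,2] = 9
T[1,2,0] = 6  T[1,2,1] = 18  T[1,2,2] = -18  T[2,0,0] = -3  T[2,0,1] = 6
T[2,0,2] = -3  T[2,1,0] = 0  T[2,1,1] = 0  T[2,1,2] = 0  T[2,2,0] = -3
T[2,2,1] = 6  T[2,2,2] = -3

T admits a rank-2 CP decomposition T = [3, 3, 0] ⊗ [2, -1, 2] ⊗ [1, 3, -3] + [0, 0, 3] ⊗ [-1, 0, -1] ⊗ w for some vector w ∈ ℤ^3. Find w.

Subtract the known terms from T to get the rank-1 residual R = [0, 0, 3] ⊗ [-1, 0, -1] ⊗ w, so R[i,j,k] = a[i]·b[j]·w[k]. Pick indices with nonzero a[2]·b[0] = (3)·(-1) = -3. Only the fibre through (2,0,·) is needed: R[2,0,:] = T[2,0,:] − Σₗ aₗ[2]bₗ[0]cₗ = [-3, 6, -3] − (0)·(2)·[1, 3, -3] = [-3, 6, -3]. Then w[k] = R[2,0,k] / -3 for each k, giving w = [-3, 6, -3] / -3 = [1, -2, 1].

w = [1, -2, 1]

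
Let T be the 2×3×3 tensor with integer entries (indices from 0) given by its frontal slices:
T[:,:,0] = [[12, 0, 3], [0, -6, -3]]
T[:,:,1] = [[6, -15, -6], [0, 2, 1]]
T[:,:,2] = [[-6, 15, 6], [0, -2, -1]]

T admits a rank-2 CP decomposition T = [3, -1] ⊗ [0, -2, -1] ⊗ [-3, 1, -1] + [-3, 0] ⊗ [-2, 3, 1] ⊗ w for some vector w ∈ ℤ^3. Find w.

w = [2, 1, -1]

Subtract the known terms from T to get the rank-1 residual R = [-3, 0] ⊗ [-2, 3, 1] ⊗ w, so R[i,j,k] = a[i]·b[j]·w[k]. Pick indices with nonzero a[0]·b[0] = (-3)·(-2) = 6. Only the fibre through (0,0,·) is needed: R[0,0,:] = T[0,0,:] − Σₗ aₗ[0]bₗ[0]cₗ = [12, 6, -6] − (3)·(0)·[-3, 1, -1] = [12, 6, -6]. Then w[k] = R[0,0,k] / 6 for each k, giving w = [12, 6, -6] / 6 = [2, 1, -1].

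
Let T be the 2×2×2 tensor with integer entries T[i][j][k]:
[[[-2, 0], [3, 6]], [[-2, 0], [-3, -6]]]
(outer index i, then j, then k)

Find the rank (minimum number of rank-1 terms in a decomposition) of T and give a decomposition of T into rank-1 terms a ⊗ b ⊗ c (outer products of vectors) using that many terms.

Lower bound: in the mode-3 unfolding of T (rows indexed by k, columns by (i,j)) the 2×2 minor on rows k ∈ {0, 1}, columns (i,j) ∈ {(0,0), (0,1)} is det [[-2, 3], [0, 6]] = -12 ≠ 0, so that unfolding has rank ≥ 2 and hence rank(T) ≥ 2 (CP rank is at least every unfolding rank, though it can be larger).
Upper bound: with S_k = T[:,:,k], the two rank-1 terms a₁b₁ᵀ, a₂b₂ᵀ are the rank-1 members of the pencil x·S₀ + y·S₁.
det(x·S₀ + y·S₁) is 12·x² + 24·xy = 12·(x + 2·y)(x), vanishing at (x:y) = (2:-1) and (0:1).
M₁ = 2·S₀ − S₁ = [[-4, 0], [-4, 0]] = (-4)·[1, 1][1, 0]ᵀ and M₂ = S₁ = [[0, 6], [0, -6]] = 6·[1, -1][0, 1]ᵀ, so take a₁ = [1, 1], b₁ = [1, 0], a₂ = [1, -1], b₂ = [0, 1].
Each slice is an integer combination of E₁ = a₁b₁ᵀ and E₂ = a₂b₂ᵀ: S₀ = −2·E₁ + 3·E₂, S₁ = 6·E₂; reading off coefficients, c₁ = [-2, 0] and c₂ = [3, 6].
Hence T = [1, 1] ⊗ [1, 0] ⊗ [-2, 0] + [1, -1] ⊗ [0, 1] ⊗ [3, 6], so rank(T) ≤ 2.
These bounds meet, so rank(T) = 2.

rank(T) = 2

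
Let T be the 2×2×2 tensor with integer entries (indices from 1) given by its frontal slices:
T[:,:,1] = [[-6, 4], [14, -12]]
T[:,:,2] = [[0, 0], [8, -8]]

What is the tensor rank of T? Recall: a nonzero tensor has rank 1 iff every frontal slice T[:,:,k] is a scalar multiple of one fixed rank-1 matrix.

2

Lower bound: the mode-2 unfolding of T (rows indexed by j, columns by (i,k) = (1,1), (1,2), (2,1), (2,2)) is [[-6, 0, 14, 8], [4, 0, -12, -8]].
There the 2×2 minor on rows j ∈ {1, 2}, columns (i,k) ∈ {(1,1), (2,1)} is det [[-6, 14], [4, -12]] = 16 ≠ 0, so this unfolding has rank ≥ 2; CP rank is at least every unfolding rank, so rank(T) ≥ 2. (Flattening ranks never certify an upper bound on CP rank; for that we must actually write T with 2 rank-1 terms.)
Upper bound — finding two terms. Write S_k = T[:,:,k] for the frontal slices: S₁ = [[-6, 4], [14, -12]], S₂ = [[0, 0], [8, -8]].
If T = a₁ ⊗ b₁ ⊗ c₁ + a₂ ⊗ b₂ ⊗ c₂ then each S_k = c₁[k]·a₁b₁ᵀ + c₂[k]·a₂b₂ᵀ. S₁ and S₂ are linearly independent, so a₁b₁ᵀ and a₂b₂ᵀ must span the same plane of matrices: they are the rank-1 matrices of the form x·S₁ + y·S₂.
det(x·S₁ + y·S₂) is 16·x² + 16·xy = 16·(x + y)(x), vanishing at (x:y) = (1:-1) and (0:1).
M₁ = S₁ − S₂ = [[-6, 4], [6, -4]] = (-2)·[1, -1][3, -2]ᵀ and M₂ = S₂ = [[0, 0], [8, -8]] = 8·[0, 1][1, -1]ᵀ, so take a₁ = [1, -1], b₁ = [3, -2], a₂ = [0, 1], b₂ = [1, -1].
Each slice is an integer combination of E₁ = a₁b₁ᵀ and E₂ = a₂b₂ᵀ: S₁ = −2·E₁ + 8·E₂, S₂ = 8·E₂; reading off coefficients, c₁ = [-2, 0] and c₂ = [8, 8].
Hence T = [1, -1] ⊗ [3, -2] ⊗ [-2, 0] + [0, 1] ⊗ [1, -1] ⊗ [8, 8], so rank(T) ≤ 2.
These bounds meet, so rank(T) = 2.
Check entry T[1,1,1] = -6: (1)·(3)·(-2) + (0)·(1)·(8) = -6.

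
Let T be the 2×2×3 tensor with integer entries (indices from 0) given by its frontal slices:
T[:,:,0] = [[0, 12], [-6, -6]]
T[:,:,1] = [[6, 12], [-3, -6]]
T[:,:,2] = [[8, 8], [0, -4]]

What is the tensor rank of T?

2

Lower bound: in the mode-3 unfolding of T (rows indexed by k, columns by (i,j)) the 2×2 minor on rows k ∈ {0, 1}, columns (i,j) ∈ {(0,0), (0,1)} is det [[0, 12], [6, 12]] = -72 ≠ 0, so that unfolding has rank ≥ 2 and hence rank(T) ≥ 2 (CP rank is at least every unfolding rank, though it can be larger).
Upper bound: with S_k = T[:,:,k], the two rank-1 terms a₁b₁ᵀ, a₂b₂ᵀ are the rank-1 members of the pencil x·S₀ + y·S₁.
det(x·S₀ + y·S₁) is 72·x² + 72·xy = 72·(x + y)(x), vanishing at (x:y) = (1:-1) and (0:1).
M₁ = S₀ − S₁ = [[-6, 0], [-3, 0]] = (-3)·[2, 1][1, 0]ᵀ and M₂ = S₁ = [[6, 12], [-3, -6]] = 3·[2, -1][1, 2]ᵀ, so take a₁ = [2, 1], b₁ = [1, 0], a₂ = [2, -1], b₂ = [1, 2].
Each slice is an integer combination of E₁ = a₁b₁ᵀ and E₂ = a₂b₂ᵀ: S₀ = −3·E₁ + 3·E₂, S₁ = 3·E₂, S₂ = 2·E₁ + 2·E₂; reading off coefficients, c₁ = [-3, 0, 2] and c₂ = [3, 3, 2].
Hence T = [2, 1] ∘ [1, 0] ∘ [-3, 0, 2] + [2, -1] ∘ [1, 2] ∘ [3, 3, 2], so rank(T) ≤ 2.
These bounds meet, so rank(T) = 2.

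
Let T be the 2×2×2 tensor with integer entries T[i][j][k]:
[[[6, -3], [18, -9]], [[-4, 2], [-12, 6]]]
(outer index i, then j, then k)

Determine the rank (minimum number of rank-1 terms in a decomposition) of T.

1

Lower bound: T ≠ 0 (e.g. T[0,0,0] = 6), so rank(T) ≥ 1.
Upper bound: if T = a ∘ b ∘ c then every fibre of T is a multiple of the corresponding factor, so read the factors off the fibres through the nonzero entry T[0,0,0] = 6.
The mode-1 fibre T[:,0,0] = [6, -4] gives a = [3, -2] (primitive direction); the mode-2 fibre T[0,:,0] = [6, 18] gives b = [1, 3]; then c[k] = T[0,0,k] / (a[0]·b[0]) = [6, -3] / 3 = [2, -1].
Expanding [3, -2] ∘ [1, 3] ∘ [2, -1] reproduces all 8 entries of T, so T = [3, -2] ∘ [1, 3] ∘ [2, -1] and rank(T) ≤ 1.
These bounds meet, so rank(T) = 1.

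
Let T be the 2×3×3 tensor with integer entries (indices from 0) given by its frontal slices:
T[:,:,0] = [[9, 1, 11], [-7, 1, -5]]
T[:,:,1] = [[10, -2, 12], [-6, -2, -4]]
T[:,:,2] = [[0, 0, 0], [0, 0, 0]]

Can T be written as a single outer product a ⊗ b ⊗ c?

No

The mode-2 unfolding of T (rows indexed by j, columns by (i,k) = (0,0), (0,1), (0,2), (1,0), (1,1), (1,2)) is [[9, 10, 0, -7, -6, 0], [1, -2, 0, 1, -2, 0], [11, 12, 0, -5, -4, 0]].
There the 3×3 minor on rows j ∈ {0, 1, 2}, columns (i,k) ∈ {(0,0), (0,1), (1,0)} is det [[9, 10, -7], [1, -2, 1], [11, 12, -5]] = -96 ≠ 0, so this unfolding has rank ≥ 3; CP rank is at least every unfolding rank, so rank(T) ≥ 3.
In particular rank(T) ≥ 3 > 1, so T is not rank-1.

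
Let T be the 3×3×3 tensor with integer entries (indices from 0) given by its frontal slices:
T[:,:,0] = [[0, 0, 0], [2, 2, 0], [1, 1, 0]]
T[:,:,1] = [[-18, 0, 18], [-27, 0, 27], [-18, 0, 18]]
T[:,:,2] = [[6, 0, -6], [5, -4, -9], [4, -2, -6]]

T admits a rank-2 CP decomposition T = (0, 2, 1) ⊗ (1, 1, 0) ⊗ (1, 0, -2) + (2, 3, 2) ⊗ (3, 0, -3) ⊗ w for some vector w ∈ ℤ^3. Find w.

w = (0, -3, 1)

Subtract the known terms from T to get the rank-1 residual R = (2, 3, 2) ⊗ (3, 0, -3) ⊗ w, so R[i,j,k] = a[i]·b[j]·w[k]. Pick indices with nonzero a[0]·b[0] = (2)·(3) = 6. Only the fibre through (0,0,·) is needed: R[0,0,:] = T[0,0,:] − Σₗ aₗ[0]bₗ[0]cₗ = [0, -18, 6] − (0)·(1)·(1, 0, -2) = [0, -18, 6]. Then w[k] = R[0,0,k] / 6 for each k, giving w = [0, -18, 6] / 6 = (0, -3, 1).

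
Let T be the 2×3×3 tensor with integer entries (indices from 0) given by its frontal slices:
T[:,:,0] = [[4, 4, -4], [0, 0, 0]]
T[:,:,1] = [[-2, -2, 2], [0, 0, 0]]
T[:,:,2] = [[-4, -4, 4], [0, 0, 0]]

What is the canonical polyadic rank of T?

Lower bound: T ≠ 0 (e.g. T[0,0,0] = 4), so rank(T) ≥ 1.
Upper bound: if T = a ⊗ b ⊗ c then every fibre of T is a multiple of the corresponding factor, so read the factors off the fibres through the nonzero entry T[0,0,0] = 4.
The mode-1 fibre T[:,0,0] = [4, 0] gives a = [1, 0] (primitive direction); the mode-2 fibre T[0,:,0] = [4, 4, -4] gives b = [1, 1, -1]; then c[k] = T[0,0,k] / (a[0]·b[0]) = [4, -2, -4] / 1 = [4, -2, -4].
Expanding [1, 0] ⊗ [1, 1, -1] ⊗ [4, -2, -4] reproduces all 18 entries of T, so T = [1, 0] ⊗ [1, 1, -1] ⊗ [4, -2, -4] and rank(T) ≤ 1.
These bounds meet, so rank(T) = 1.
Check entry T[0,2,0] = -4: (1)·(-1)·(4) = -4.

1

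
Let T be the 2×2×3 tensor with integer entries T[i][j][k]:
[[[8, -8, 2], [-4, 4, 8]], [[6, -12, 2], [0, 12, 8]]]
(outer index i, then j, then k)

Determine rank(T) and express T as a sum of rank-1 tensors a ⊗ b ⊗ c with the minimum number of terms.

rank(T) = 3

Lower bound: the mode-3 unfolding of T (rows indexed by k, columns by (i,j) = (0,0), (0,1), (1,0), (1,1)) is [[8, -4, 6, 0], [-8, 4, -12, 12], [2, 8, 2, 8]].
There the 3×3 minor on rows k ∈ {0, 1, 2}, columns (i,j) ∈ {(0,0), (0,1), (1,0)} is det [[8, -4, 6], [-8, 4, -12], [2, 8, 2]] = 432 ≠ 0, so this unfolding has rank ≥ 3; CP rank is at least every unfolding rank, so rank(T) ≥ 3. (Flattening ranks never certify an upper bound on CP rank; for that we must actually write T with 3 rank-1 terms.)
Upper bound: T is a sum of 3 rank-1 terms, T = [0, 1] ⊗ [1, -2] ⊗ [-2, -4, 0] + [1, 1] ⊗ [1, -2] ⊗ [4, -4, -2] + [1, 1] ⊗ [1, 1] ⊗ [4, -4, 4] (written with every a and b primitive with positive leading entry and the scale carried by c; CP decompositions are not unique, and this one is verified by expanding entrywise), so rank(T) ≤ 3.
These bounds meet, so rank(T) = 3.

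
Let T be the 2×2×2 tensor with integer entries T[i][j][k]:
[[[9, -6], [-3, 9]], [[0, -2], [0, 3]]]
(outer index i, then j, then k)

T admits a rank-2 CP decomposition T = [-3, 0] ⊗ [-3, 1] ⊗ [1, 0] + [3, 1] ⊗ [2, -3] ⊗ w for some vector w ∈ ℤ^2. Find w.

Subtract the known terms from T to get the rank-1 residual R = [3, 1] ⊗ [2, -3] ⊗ w, so R[i,j,k] = a[i]·b[j]·w[k]. Pick indices with nonzero a[0]·b[0] = (3)·(2) = 6. Only the fibre through (0,0,·) is needed: R[0,0,:] = T[0,0,:] − Σₗ aₗ[0]bₗ[0]cₗ = [9, -6] − (-3)·(-3)·[1, 0] = [0, -6]. Then w[k] = R[0,0,k] / 6 for each k, giving w = [0, -6] / 6 = [0, -1].

w = [0, -1]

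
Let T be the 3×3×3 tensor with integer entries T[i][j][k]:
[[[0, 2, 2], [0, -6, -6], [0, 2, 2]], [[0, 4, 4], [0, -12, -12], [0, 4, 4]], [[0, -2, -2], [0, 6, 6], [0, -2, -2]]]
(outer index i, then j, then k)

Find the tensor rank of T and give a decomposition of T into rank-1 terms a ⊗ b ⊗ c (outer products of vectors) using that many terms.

rank(T) = 1

Lower bound: T ≠ 0 (e.g. T[0,0,1] = 2), so rank(T) ≥ 1.
Upper bound: if T = a ⊗ b ⊗ c then every fibre of T is a multiple of the corresponding factor, so read the factors off the fibres through the nonzero entry T[0,0,1] = 2.
The mode-1 fibre T[:,0,1] = [2, 4, -2] gives a = [1, 2, -1] (primitive direction); the mode-2 fibre T[0,:,1] = [2, -6, 2] gives b = [1, -3, 1]; then c[k] = T[0,0,k] / (a[0]·b[0]) = [0, 2, 2] / 1 = [0, 2, 2].
Expanding [1, 2, -1] ⊗ [1, -3, 1] ⊗ [0, 2, 2] reproduces all 27 entries of T, so T = [1, 2, -1] ⊗ [1, -3, 1] ⊗ [0, 2, 2] and rank(T) ≤ 1.
These bounds meet, so rank(T) = 1.
Check entry T[1,1,0] = 0: (2)·(-3)·(0) = 0.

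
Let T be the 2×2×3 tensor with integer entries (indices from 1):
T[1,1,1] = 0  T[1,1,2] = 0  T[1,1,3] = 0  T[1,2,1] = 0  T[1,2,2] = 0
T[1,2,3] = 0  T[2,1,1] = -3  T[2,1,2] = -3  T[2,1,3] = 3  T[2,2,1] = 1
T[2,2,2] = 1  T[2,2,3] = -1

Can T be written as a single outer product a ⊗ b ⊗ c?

Yes

If T = a ⊗ b ⊗ c then every fibre of T is a multiple of the corresponding factor, so read the factors off the fibres through the nonzero entry T[2,1,1] = -3.
The mode-1 fibre T[:,1,1] = [0, -3] gives a = (0, 1) (primitive direction); the mode-2 fibre T[2,:,1] = [-3, 1] gives b = (3, -1); then c[k] = T[2,1,k] / (a[2]·b[1]) = [-3, -3, 3] / 3 = (-1, -1, 1).
Expanding (0, 1) ⊗ (3, -1) ⊗ (-1, -1, 1) reproduces all 12 entries of T, so T = (0, 1) ⊗ (3, -1) ⊗ (-1, -1, 1) and rank(T) ≤ 1.
Equivalently every frontal slice T[:,:,k] is c[k] times the rank-1 matrix (0, 1) ⊗ (3, -1). So T has rank 1 (it is nonzero).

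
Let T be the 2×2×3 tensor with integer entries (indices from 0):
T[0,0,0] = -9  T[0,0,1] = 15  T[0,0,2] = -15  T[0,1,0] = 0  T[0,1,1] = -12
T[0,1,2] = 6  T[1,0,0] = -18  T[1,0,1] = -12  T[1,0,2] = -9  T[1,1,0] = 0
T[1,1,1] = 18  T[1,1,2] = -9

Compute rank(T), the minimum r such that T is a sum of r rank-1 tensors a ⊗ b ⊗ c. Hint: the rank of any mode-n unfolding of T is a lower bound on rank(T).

Lower bound: in the mode-1 unfolding of T (rows indexed by i, columns by (j,k)) the 2×2 minor on rows i ∈ {0, 1}, columns (j,k) ∈ {(0,0), (0,1)} is det [[-9, 15], [-18, -12]] = 378 ≠ 0, so that unfolding has rank ≥ 2 and hence rank(T) ≥ 2 (CP rank is at least every unfolding rank, though it can be larger).
Upper bound: with S_k = T[:,:,k], the two rank-1 terms a₁b₁ᵀ, a₂b₂ᵀ are the rank-1 members of the pencil x·S₀ + y·S₁.
det(x·S₀ + y·S₁) is −378·xy + 126·y² = (-126)·(3·x − y)(y), vanishing at (x:y) = (1:3) and (1:0).
M₁ = S₀ + 3·S₁ = [[36, -36], [-54, 54]] = 18·[2, -3][1, -1]ᵀ and M₂ = S₀ = [[-9, 0], [-18, 0]] = (-9)·[1, 2][1, 0]ᵀ, so take a₁ = [2, -3], b₁ = [1, -1], a₂ = [1, 2], b₂ = [1, 0].
Each slice is an integer combination of E₁ = a₁b₁ᵀ and E₂ = a₂b₂ᵀ: S₀ = −9·E₂, S₁ = 6·E₁ + 3·E₂, S₂ = −3·E₁ − 9·E₂; reading off coefficients, c₁ = [0, 6, -3] and c₂ = [-9, 3, -9].
Hence T = [2, -3] ⊗ [1, -1] ⊗ [0, 6, -3] + [1, 2] ⊗ [1, 0] ⊗ [-9, 3, -9], so rank(T) ≤ 2.
These bounds meet, so rank(T) = 2.

2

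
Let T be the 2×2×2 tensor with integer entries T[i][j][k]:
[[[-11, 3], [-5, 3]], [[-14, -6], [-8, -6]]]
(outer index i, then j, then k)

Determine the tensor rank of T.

2

Lower bound: in the mode-3 unfolding of T (rows indexed by k, columns by (i,j)) the 2×2 minor on rows k ∈ {0, 1}, columns (i,j) ∈ {(0,0), (0,1)} is det [[-11, -5], [3, 3]] = -18 ≠ 0, so that unfolding has rank ≥ 2 and hence rank(T) ≥ 2 (CP rank is at least every unfolding rank, though it can be larger).
Upper bound: with S_k = T[:,:,k], the two rank-1 terms a₁b₁ᵀ, a₂b₂ᵀ are the rank-1 members of the pencil x·S₀ + y·S₁.
det(x·S₀ + y·S₁) is 18·x² + 54·xy = 18·(x + 3·y)(x), vanishing at (x:y) = (3:-1) and (0:1).
M₁ = 3·S₀ − S₁ = [[-36, -18], [-36, -18]] = (-18)·[1, 1][2, 1]ᵀ and M₂ = S₁ = [[3, 3], [-6, -6]] = 3·[1, -2][1, 1]ᵀ, so take a₁ = [1, 1], b₁ = [2, 1], a₂ = [1, -2], b₂ = [1, 1].
Each slice is an integer combination of E₁ = a₁b₁ᵀ and E₂ = a₂b₂ᵀ: S₀ = −6·E₁ + E₂, S₁ = 3·E₂; reading off coefficients, c₁ = [-6, 0] and c₂ = [1, 3].
Hence T = [1, 1] ⊗ [2, 1] ⊗ [-6, 0] + [1, -2] ⊗ [1, 1] ⊗ [1, 3], so rank(T) ≤ 2.
These bounds meet, so rank(T) = 2.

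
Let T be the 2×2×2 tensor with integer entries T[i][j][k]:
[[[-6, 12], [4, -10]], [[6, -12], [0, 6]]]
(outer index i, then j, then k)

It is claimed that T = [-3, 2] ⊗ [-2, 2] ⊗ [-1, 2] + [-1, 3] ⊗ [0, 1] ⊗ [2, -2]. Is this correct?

Reconstruct entry (1,0,0) from the claimed factors: Σₗ aₗ[1]bₗ[0]cₗ[0] = (2)·(-2)·(-1) + (3)·(0)·(2) = 4, but T[1,0,0] = 6. The claim is false.

No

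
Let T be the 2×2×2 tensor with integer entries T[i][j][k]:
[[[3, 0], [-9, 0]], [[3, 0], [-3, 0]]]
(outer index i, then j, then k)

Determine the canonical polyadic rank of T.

2

Lower bound: the mode-2 unfolding of T (rows indexed by j, columns by (i,k) = (0,0), (0,1), (1,0), (1,1)) is [[3, 0, 3, 0], [-9, 0, -3, 0]].
There the 2×2 minor on rows j ∈ {0, 1}, columns (i,k) ∈ {(0,0), (1,0)} is det [[3, 3], [-9, -3]] = 18 ≠ 0, so this unfolding has rank ≥ 2; CP rank is at least every unfolding rank, so rank(T) ≥ 2. (This is only a lower bound: in general the CP rank may exceed every unfolding rank, so we still need to exhibit 2 rank-1 terms summing to T.)
Upper bound — finding two terms. Every mode-3 slice of T is a multiple of one matrix: T[:,:,k] = c[k]·M with c = (1, 0) and M = [[3, -9], [3, -3]] (rows indexed by i, columns by j). So it suffices to write M as a sum of two rank-1 matrices.
Splitting M by its rows (i = 0, 1), M = (1, 0)(3, -9)ᵀ + (0, 1)(3, -3)ᵀ.
Hence T = (1, 0) ⊗ (3, -9) ⊗ (1, 0) + (0, 1) ⊗ (3, -3) ⊗ (1, 0), so rank(T) ≤ 2.
These bounds meet, so rank(T) = 2.
Check entry T[1,1,0] = -3: (0)·(-9)·(1) + (1)·(-3)·(1) = -3.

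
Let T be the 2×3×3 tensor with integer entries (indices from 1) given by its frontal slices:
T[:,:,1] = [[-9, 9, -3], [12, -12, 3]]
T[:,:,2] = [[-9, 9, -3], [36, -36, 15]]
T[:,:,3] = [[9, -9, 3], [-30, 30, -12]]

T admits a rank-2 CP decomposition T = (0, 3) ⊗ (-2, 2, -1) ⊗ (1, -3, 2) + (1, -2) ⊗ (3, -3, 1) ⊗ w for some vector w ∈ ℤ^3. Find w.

w = (-3, -3, 3)

Subtract the known terms from T to get the rank-1 residual R = (1, -2) ⊗ (3, -3, 1) ⊗ w, so R[i,j,k] = a[i]·b[j]·w[k]. Pick indices with nonzero a[1]·b[1] = (1)·(3) = 3. Only the fibre through (1,1,·) is needed: R[1,1,:] = T[1,1,:] − Σₗ aₗ[1]bₗ[1]cₗ = [-9, -9, 9] − (0)·(-2)·(1, -3, 2) = [-9, -9, 9]. Then w[k] = R[1,1,k] / 3 for each k, giving w = [-9, -9, 9] / 3 = (-3, -3, 3).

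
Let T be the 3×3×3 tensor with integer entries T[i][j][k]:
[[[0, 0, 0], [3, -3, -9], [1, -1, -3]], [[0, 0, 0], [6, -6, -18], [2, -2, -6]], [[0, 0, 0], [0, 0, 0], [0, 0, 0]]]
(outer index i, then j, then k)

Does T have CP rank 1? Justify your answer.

If T = a ⊗ b ⊗ c then every fibre of T is a multiple of the corresponding factor, so read the factors off the fibres through the nonzero entry T[0,1,0] = 3.
The mode-1 fibre T[:,1,0] = [3, 6, 0] gives a = [1, 2, 0] (primitive direction); the mode-2 fibre T[0,:,0] = [0, 3, 1] gives b = [0, 3, 1]; then c[k] = T[0,1,k] / (a[0]·b[1]) = [3, -3, -9] / 3 = [1, -1, -3].
Expanding [1, 2, 0] ⊗ [0, 3, 1] ⊗ [1, -1, -3] reproduces all 27 entries of T, so T = [1, 2, 0] ⊗ [0, 3, 1] ⊗ [1, -1, -3] and rank(T) ≤ 1.
Equivalently every frontal slice T[:,:,k] is c[k] times the rank-1 matrix [1, 2, 0] ⊗ [0, 3, 1]. So T has rank 1 (it is nonzero).

Yes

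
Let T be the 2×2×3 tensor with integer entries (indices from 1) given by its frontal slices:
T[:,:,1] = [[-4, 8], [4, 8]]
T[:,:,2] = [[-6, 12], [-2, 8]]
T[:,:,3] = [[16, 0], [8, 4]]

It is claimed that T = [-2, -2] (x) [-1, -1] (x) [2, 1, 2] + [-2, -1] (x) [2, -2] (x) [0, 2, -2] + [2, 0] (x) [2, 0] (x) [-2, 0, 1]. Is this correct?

Reconstruct entry (1,2,1) from the claimed factors: Σₗ aₗ[1]bₗ[2]cₗ[1] = (-2)·(-1)·(2) + (-2)·(-2)·(0) + (2)·(0)·(-2) = 4, but T[1,2,1] = 8. The claim is false.

No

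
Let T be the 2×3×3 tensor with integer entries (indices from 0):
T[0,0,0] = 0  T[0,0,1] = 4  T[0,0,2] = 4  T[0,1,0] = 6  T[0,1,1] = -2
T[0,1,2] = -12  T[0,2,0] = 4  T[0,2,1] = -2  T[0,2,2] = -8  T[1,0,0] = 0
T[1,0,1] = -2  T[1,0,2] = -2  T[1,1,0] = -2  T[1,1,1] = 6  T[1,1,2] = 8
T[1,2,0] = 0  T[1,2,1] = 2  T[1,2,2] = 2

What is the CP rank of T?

Lower bound: the mode-2 unfolding of T (rows indexed by j, columns by (i,k) = (0,0), (0,1), (0,2), (1,0), (1,1), (1,2)) is [[0, 4, 4, 0, -2, -2], [6, -2, -12, -2, 6, 8], [4, -2, -8, 0, 2, 2]].
There the 3×3 minor on rows j ∈ {0, 1, 2}, columns (i,k) ∈ {(0,0), (0,1), (0,2)} is det [[0, 4, 4], [6, -2, -12], [4, -2, -8]] = -16 ≠ 0, so this unfolding has rank ≥ 3; CP rank is at least every unfolding rank, so rank(T) ≥ 3. (This is only a lower bound: in general the CP rank may exceed every unfolding rank, so we still need to exhibit 3 rank-1 terms summing to T.)
Upper bound: T is a sum of 3 rank-1 terms, T = [1, 0] ⊗ [0, 2, 1] ⊗ [4, 2, -4] + [1, 1] ⊗ [0, 1, 0] ⊗ [-2, 2, 4] + [2, -1] ⊗ [1, -2, -1] ⊗ [0, 2, 2] (one valid choice — decompositions are not unique — normalised so each a, b is primitive with positive first nonzero entry; check it by expanding all entries), so rank(T) ≤ 3.
These bounds meet, so rank(T) = 3.

3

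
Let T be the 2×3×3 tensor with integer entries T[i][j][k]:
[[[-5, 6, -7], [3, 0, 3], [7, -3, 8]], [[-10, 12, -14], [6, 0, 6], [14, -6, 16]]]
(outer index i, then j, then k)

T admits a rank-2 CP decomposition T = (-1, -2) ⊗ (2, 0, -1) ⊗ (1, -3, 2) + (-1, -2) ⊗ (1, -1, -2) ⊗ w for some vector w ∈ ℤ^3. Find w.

w = (3, 0, 3)

Subtract the known terms from T to get the rank-1 residual R = (-1, -2) ⊗ (1, -1, -2) ⊗ w, so R[i,j,k] = a[i]·b[j]·w[k]. Pick indices with nonzero a[0]·b[0] = (-1)·(1) = -1. Only the fibre through (0,0,·) is needed: R[0,0,:] = T[0,0,:] − Σₗ aₗ[0]bₗ[0]cₗ = [-5, 6, -7] − (-1)·(2)·(1, -3, 2) = [-3, 0, -3]. Then w[k] = R[0,0,k] / -1 for each k, giving w = [-3, 0, -3] / -1 = (3, 0, 3).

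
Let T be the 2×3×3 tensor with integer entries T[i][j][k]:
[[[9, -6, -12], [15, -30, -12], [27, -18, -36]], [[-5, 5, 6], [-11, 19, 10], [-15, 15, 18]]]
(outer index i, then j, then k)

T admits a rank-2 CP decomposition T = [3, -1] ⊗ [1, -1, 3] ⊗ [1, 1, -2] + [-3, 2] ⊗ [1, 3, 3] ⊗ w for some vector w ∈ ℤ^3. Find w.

w = [-2, 3, 2]

Subtract the known terms from T to get the rank-1 residual R = [-3, 2] ⊗ [1, 3, 3] ⊗ w, so R[i,j,k] = a[i]·b[j]·w[k]. Pick indices with nonzero a[0]·b[0] = (-3)·(1) = -3. Only the fibre through (0,0,·) is needed: R[0,0,:] = T[0,0,:] − Σₗ aₗ[0]bₗ[0]cₗ = [9, -6, -12] − (3)·(1)·[1, 1, -2] = [6, -9, -6]. Then w[k] = R[0,0,k] / -3 for each k, giving w = [6, -9, -6] / -3 = [-2, 3, 2].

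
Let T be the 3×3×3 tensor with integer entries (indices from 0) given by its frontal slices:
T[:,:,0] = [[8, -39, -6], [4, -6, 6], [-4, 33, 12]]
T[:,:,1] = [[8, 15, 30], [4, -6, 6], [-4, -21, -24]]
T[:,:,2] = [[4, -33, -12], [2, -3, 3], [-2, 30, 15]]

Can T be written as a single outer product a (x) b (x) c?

No

The mode-2 unfolding of T (rows indexed by j, columns by (i,k) = (0,0), (0,1), (0,2), (1,0), (1,1), (1,2), (2,0), (2,1), (2,2)) is [[8, 8, 4, 4, 4, 2, -4, -4, -2], [-39, 15, -33, -6, -6, -3, 33, -21, 30], [-6, 30, -12, 6, 6, 3, 12, -24, 15]].
There the 2×2 minor on rows j ∈ {0, 1}, columns (i,k) ∈ {(0,0), (0,1)} is det [[8, 8], [-39, 15]] = 432 ≠ 0, so this unfolding has rank ≥ 2; CP rank is at least every unfolding rank, so rank(T) ≥ 2.
In particular rank(T) ≥ 2 > 1, so T is not rank-1.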